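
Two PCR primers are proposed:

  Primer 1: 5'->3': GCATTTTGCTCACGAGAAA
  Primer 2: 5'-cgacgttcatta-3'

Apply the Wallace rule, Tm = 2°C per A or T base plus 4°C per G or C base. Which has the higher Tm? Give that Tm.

Primer 1: A+T=11, G+C=8 → Tm = 2(11)+4(8) = 54°C
Primer 2: A+T=7, G+C=5 → Tm = 2(7)+4(5) = 34°C
54°C vs 34°C → primer 1 is higher.

Primer 1, 54°C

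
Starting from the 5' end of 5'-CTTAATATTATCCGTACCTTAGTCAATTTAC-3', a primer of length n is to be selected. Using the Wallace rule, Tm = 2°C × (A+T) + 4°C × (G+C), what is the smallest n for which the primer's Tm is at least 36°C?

First 13 bases: CTTAATATTATCC → Tm = 32°C (< 36°C)
First 14 bases: CTTAATATTATCCG → Tm = 36°C (≥ 36°C)
Since every base adds ≥2°C, Tm only increases with n, so the threshold is first crossed at n = 14.

n = 14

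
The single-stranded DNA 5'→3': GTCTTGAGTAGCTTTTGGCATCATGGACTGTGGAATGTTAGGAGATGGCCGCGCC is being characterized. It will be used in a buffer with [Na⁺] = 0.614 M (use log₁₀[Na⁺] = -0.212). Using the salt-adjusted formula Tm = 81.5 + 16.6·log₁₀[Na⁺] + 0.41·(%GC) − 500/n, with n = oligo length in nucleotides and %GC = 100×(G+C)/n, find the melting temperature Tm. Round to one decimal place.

Length n = 55. Base counts: G=19, C=10, A=10, T=16
G+C = 29, so %GC = 29/55 × 100 = 52.727%
Salt term: 16.6 × (-0.212) = -3.519
GC term: 0.41 × 52.727 = 21.618; length term: −500/55 = −9.091
Tm = 81.5 + (-3.519) + 21.618 − 9.091 = 90.508 → 90.5°C

90.5°C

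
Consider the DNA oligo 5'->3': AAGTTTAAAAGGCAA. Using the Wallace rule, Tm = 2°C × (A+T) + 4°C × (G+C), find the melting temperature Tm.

38°C

G=3, T=3, C=1, A=8
AT pairs contribute 11, GC pairs contribute 4.
Tm = 2×11 + 4×4 = 38°C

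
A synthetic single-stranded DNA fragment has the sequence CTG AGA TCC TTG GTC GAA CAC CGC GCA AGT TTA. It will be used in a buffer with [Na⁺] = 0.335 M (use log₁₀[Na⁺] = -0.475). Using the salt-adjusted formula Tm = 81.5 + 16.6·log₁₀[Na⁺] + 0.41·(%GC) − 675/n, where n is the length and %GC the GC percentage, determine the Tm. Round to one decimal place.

74.3°C

Length n = 33. Base counts: T=8, G=8, A=8, C=9
G+C = 17, so %GC = 17/33 × 100 = 51.515%
Salt term: 16.6 × (-0.475) = -7.885
GC term: 0.41 × 51.515 = 21.121; length term: −675/33 = −20.455
Tm = 81.5 + (-7.885) + 21.121 − 20.455 = 74.281 → 74.3°C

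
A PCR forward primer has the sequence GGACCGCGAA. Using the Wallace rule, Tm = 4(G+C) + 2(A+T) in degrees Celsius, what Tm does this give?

Base counts: A=3, T=0, C=3, G=4
A+T = 3, G+C = 7
Tm = 2(3) + 4(7) = 6 + 28 = 34°C

34°C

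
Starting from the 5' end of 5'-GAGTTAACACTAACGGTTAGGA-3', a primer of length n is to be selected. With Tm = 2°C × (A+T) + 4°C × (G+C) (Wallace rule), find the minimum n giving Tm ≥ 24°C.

n = 9

First 8 bases: GAGTTAAC → Tm = 22°C (< 24°C)
First 9 bases: GAGTTAACA → Tm = 24°C (≥ 24°C)
Each additional base adds 2°C (A/T) or 4°C (G/C), so Tm is non-decreasing in n; n = 9 is the first length to reach 24°C.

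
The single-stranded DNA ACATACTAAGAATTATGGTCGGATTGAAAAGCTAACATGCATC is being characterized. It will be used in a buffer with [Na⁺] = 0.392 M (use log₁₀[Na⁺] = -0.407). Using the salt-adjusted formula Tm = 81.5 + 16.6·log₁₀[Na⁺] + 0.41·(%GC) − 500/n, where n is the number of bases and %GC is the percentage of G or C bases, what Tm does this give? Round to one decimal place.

77.4°C

Length n = 43. T=11, G=8, A=17, C=7
G+C = 15, so %GC = 15/43 × 100 = 34.884%
Salt term: 16.6 × (-0.407) = -6.756
GC term: 0.41 × 34.884 = 14.302; length term: −500/43 = −11.628
Tm = 81.5 + (-6.756) + 14.302 − 11.628 = 77.418 → 77.4°C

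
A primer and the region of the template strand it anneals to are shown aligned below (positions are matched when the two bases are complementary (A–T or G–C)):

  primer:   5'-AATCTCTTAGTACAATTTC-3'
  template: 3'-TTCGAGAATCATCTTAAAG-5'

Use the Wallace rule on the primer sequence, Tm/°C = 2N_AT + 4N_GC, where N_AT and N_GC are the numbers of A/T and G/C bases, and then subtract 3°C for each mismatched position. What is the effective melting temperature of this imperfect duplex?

Primer base counts: A=6, T=8, G=1, C=4 → A+T=14, G+C=5
Perfect-match Tm = 2(14) + 4(5) = 28 + 20 = 48°C
Mismatches (positions where the bases are not complementary): 2 (at positions 3, 13)
Effective Tm = 48 − 2×3 = 48 − 6 = 42°C

42°C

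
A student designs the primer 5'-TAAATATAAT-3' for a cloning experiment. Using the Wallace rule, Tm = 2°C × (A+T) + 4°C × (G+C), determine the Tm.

T=4, A=6, C=0, G=0
AT pairs contribute 10, GC pairs contribute 0.
Tm = 2×10 + 4×0 = 20°C

20°C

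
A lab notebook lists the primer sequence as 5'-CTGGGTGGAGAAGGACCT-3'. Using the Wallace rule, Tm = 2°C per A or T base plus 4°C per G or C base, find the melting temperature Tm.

Counting bases: G=8, T=3, A=4, C=3
So N_AT = 7 and N_GC = 11.
Tm = 2×7 + 4×11 = 58°C

58°C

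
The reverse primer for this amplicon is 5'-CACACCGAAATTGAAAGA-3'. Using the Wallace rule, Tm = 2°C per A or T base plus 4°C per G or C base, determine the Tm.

Scanning the sequence gives T=2, G=3, A=9, C=4.
A+T = 11, G+C = 7
Tm = 4·7 + 2·11 = 28 + 22 = 50°C

50°C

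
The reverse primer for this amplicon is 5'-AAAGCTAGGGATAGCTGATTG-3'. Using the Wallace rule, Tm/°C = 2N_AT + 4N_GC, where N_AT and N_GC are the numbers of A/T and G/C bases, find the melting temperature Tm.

60°C

C=2, A=7, T=5, G=7
So N_AT = 12 and N_GC = 9.
Tm = 2×12 + 4×9 = 60°C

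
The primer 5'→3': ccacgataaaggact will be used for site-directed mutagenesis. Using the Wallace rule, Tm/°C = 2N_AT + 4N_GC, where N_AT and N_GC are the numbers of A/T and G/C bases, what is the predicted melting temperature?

C=4, T=2, G=3, A=6
A+T = 8, G+C = 7
Tm = 2×8 + 4×7 = 44°C

44°C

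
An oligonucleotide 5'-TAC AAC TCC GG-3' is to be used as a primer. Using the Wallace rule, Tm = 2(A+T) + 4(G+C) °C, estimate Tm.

34°C

Scanning the sequence gives C=4, G=2, T=2, A=3.
AT pairs contribute 5, GC pairs contribute 6.
Tm = 4·6 + 2·5 = 24 + 10 = 34°C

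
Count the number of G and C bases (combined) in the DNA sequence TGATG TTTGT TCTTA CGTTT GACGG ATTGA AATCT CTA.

13

Scanning the sequence gives G=8, T=17, C=5, A=8.
Total G or C: 8 + 5 = 13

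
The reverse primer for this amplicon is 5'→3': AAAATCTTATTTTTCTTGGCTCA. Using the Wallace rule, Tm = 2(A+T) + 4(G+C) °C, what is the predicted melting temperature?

58°C

Counting bases: T=11, G=2, A=6, C=4
A+T = 17, G+C = 6
Tm = 2×17 + 4×6 = 58°C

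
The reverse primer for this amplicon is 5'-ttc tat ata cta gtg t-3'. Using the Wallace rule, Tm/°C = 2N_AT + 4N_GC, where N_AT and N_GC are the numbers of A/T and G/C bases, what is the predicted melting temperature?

40°C

Base counts: A=4, T=8, C=2, G=2
So N_AT = 12 and N_GC = 4.
Tm = 4·4 + 2·12 = 16 + 24 = 40°C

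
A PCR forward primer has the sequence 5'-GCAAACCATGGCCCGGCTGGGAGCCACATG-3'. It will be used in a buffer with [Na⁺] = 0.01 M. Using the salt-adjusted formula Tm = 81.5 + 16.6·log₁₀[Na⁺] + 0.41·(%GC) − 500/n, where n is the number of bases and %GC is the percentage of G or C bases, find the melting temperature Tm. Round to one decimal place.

59.0°C

Length n = 30. Counting bases: T=3, G=10, C=10, A=7
G+C = 20, so %GC = 20/30 × 100 = 66.667%
Salt term: 16.6 × (-2) = -33.2
GC term: 0.41 × 66.667 = 27.333; length term: −500/30 = −16.667
Tm = 81.5 + (-33.2) + 27.333 − 16.667 = 58.966 → 59.0°C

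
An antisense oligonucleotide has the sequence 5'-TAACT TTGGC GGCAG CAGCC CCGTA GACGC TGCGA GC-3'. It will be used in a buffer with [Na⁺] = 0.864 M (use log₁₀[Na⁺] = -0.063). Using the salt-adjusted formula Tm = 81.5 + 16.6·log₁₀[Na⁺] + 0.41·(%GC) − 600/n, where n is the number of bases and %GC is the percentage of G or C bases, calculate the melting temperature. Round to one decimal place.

90.8°C

Length n = 37. Scanning the sequence gives A=7, T=6, C=12, G=12.
G+C = 24, so %GC = 24/37 × 100 = 64.865%
Salt term: 16.6 × (-0.063) = -1.046
GC term: 0.41 × 64.865 = 26.595; length term: −600/37 = −16.216
Tm = 81.5 + (-1.046) + 26.595 − 16.216 = 90.833 → 90.8°C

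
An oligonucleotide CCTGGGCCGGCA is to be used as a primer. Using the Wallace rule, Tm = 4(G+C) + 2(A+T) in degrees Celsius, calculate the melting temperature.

44°C

Counting bases: G=5, C=5, T=1, A=1
A+T = 2, G+C = 10
Tm = 4·10 + 2·2 = 40 + 4 = 44°C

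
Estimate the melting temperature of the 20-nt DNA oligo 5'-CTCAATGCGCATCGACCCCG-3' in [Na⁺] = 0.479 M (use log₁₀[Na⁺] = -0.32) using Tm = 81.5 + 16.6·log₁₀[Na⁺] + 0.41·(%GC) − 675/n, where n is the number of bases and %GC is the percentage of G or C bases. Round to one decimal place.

Length n = 20. Counting bases: A=4, C=9, T=3, G=4
G+C = 13, so %GC = 13/20 × 100 = 65%
Salt term: 16.6 × (-0.32) = -5.312
GC term: 0.41 × 65 = 26.65; length term: −675/20 = −33.75
Tm = 81.5 + (-5.312) + 26.65 − 33.75 = 69.088 → 69.1°C

69.1°C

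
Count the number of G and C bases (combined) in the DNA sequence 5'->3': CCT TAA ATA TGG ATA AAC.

Base counts: A=8, G=2, T=5, C=3
Total G or C: 2 + 3 = 5

5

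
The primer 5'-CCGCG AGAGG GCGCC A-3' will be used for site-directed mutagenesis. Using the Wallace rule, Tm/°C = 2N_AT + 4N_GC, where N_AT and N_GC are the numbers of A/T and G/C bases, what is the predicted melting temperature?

T=0, G=7, A=3, C=6
So N_AT = 3 and N_GC = 13.
Tm = 4·13 + 2·3 = 52 + 6 = 58°C

58°C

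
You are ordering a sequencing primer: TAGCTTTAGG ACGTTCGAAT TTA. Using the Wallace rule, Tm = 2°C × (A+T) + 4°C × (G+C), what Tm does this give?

62°C

Counting bases: C=3, T=9, G=5, A=6
A+T = 15, G+C = 8
Tm = 2(15) + 4(8) = 30 + 32 = 62°C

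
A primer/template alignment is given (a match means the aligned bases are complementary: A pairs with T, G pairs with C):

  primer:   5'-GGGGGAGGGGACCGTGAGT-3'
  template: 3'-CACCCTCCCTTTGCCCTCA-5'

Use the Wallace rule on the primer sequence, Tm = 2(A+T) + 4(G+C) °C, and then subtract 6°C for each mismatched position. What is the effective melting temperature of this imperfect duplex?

Primer base counts: A=3, T=2, G=12, C=2 → A+T=5, G+C=14
Perfect-match Tm = 2(5) + 4(14) = 10 + 56 = 66°C
Mismatches (positions where the bases are not complementary): 4 (at positions 2, 10, 12, 15)
Effective Tm = 66 − 4×6 = 66 − 24 = 42°C

42°C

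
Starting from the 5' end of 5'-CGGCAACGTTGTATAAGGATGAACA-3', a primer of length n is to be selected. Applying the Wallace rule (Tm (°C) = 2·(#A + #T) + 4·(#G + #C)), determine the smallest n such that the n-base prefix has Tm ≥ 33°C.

n = 11

First 10 bases: CGGCAACGTT → Tm = 32°C (< 33°C)
First 11 bases: CGGCAACGTTG → Tm = 36°C (≥ 33°C)
Since every base adds ≥2°C, Tm only increases with n, so the threshold is first crossed at n = 11.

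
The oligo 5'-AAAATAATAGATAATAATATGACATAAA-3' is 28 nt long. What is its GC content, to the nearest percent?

11%

Scanning the sequence gives G=2, A=18, C=1, T=7.
G+C = 2 + 1 = 3 out of 28 bases
%GC = 3/28 × 100 = 10.71% ≈ 11%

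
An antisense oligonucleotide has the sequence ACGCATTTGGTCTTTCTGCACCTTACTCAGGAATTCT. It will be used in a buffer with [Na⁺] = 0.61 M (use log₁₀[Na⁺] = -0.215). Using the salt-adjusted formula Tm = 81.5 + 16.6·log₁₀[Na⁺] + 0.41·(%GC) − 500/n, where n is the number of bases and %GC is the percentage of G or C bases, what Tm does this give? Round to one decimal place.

82.1°C

Length n = 37. Counting bases: T=14, G=6, A=7, C=10
G+C = 16, so %GC = 16/37 × 100 = 43.243%
Salt term: 16.6 × (-0.215) = -3.569
GC term: 0.41 × 43.243 = 17.73; length term: −500/37 = −13.514
Tm = 81.5 + (-3.569) + 17.73 − 13.514 = 82.147 → 82.1°C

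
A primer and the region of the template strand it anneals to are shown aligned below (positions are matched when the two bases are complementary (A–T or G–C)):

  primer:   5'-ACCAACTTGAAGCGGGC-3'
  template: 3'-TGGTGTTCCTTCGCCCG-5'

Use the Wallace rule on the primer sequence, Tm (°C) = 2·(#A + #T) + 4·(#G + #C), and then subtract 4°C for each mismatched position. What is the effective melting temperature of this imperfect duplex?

38°C

Primer base counts: A=5, T=2, G=5, C=5 → A+T=7, G+C=10
Perfect-match Tm = 2(7) + 4(10) = 14 + 40 = 54°C
Mismatches (positions where the bases are not complementary): 4 (at positions 5, 6, 7, 8)
Effective Tm = 54 − 4×4 = 54 − 16 = 38°C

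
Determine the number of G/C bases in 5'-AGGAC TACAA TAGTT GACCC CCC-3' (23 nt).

Base counts: G=4, A=7, C=8, T=4
G+C = 4 + 8 = 12

12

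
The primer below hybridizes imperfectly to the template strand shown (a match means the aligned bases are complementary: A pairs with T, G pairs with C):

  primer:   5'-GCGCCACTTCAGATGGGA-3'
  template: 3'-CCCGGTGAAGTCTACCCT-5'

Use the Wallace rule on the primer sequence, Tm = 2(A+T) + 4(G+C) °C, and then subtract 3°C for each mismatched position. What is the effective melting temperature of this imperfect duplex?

Primer base counts: A=4, T=3, G=6, C=5 → A+T=7, G+C=11
Perfect-match Tm = 2(7) + 4(11) = 14 + 44 = 58°C
Mismatches (positions where the bases are not complementary): 1 (at position 2)
Effective Tm = 58 − 1×3 = 58 − 3 = 55°C

55°C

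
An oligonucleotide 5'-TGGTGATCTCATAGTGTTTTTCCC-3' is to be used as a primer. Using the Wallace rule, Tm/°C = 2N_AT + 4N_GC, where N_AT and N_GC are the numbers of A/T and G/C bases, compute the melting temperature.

68°C

T=11, A=3, G=5, C=5
So N_AT = 14 and N_GC = 10.
Tm = 4·10 + 2·14 = 40 + 28 = 68°C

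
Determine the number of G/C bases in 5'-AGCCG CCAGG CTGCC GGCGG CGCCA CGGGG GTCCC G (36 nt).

A=3, C=15, T=2, G=16
Total G or C: 16 + 15 = 31

31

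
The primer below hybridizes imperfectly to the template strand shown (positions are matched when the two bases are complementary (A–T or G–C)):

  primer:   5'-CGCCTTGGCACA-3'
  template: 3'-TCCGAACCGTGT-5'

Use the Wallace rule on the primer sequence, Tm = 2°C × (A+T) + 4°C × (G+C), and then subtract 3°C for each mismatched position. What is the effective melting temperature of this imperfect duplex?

Primer base counts: A=2, T=2, G=3, C=5 → A+T=4, G+C=8
Perfect-match Tm = 2(4) + 4(8) = 8 + 32 = 40°C
Mismatches (positions where the bases are not complementary): 2 (at positions 1, 3)
Effective Tm = 40 − 2×3 = 40 − 6 = 34°C

34°C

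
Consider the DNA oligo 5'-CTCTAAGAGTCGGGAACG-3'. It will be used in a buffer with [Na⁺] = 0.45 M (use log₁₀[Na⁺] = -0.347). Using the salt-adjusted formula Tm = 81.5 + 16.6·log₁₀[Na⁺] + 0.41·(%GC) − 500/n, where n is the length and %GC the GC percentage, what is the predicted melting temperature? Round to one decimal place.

70.7°C

Length n = 18. Counting bases: C=4, G=6, T=3, A=5
G+C = 10, so %GC = 10/18 × 100 = 55.556%
Salt term: 16.6 × (-0.347) = -5.76
GC term: 0.41 × 55.556 = 22.778; length term: −500/18 = −27.778
Tm = 81.5 + (-5.76) + 22.778 − 27.778 = 70.74 → 70.7°C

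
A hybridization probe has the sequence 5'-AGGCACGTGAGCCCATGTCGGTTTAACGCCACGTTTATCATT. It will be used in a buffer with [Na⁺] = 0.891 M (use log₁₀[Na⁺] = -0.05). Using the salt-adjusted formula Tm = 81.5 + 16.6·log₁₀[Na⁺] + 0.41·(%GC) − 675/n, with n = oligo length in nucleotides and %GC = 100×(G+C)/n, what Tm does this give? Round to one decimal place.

85.1°C

Length n = 42. A=9, T=12, C=11, G=10
G+C = 21, so %GC = 21/42 × 100 = 50%
Salt term: 16.6 × (-0.05) = -0.83
GC term: 0.41 × 50 = 20.5; length term: −675/42 = −16.071
Tm = 81.5 + (-0.83) + 20.5 − 16.071 = 85.099 → 85.1°C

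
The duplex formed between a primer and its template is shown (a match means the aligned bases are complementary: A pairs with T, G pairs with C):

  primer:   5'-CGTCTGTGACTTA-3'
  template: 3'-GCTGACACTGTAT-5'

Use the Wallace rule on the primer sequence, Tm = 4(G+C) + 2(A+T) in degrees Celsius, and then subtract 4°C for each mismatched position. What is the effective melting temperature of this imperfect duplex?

Primer base counts: A=2, T=5, G=3, C=3 → A+T=7, G+C=6
Perfect-match Tm = 2(7) + 4(6) = 14 + 24 = 38°C
Mismatches (positions where the bases are not complementary): 2 (at positions 3, 11)
Effective Tm = 38 − 2×4 = 38 − 8 = 30°C

30°C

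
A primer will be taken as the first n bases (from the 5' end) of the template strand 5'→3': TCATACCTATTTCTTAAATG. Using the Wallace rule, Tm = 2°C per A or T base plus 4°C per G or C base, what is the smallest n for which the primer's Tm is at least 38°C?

First 14 bases: TCATACCTATTTCT → Tm = 36°C (< 38°C)
First 15 bases: TCATACCTATTTCTT → Tm = 38°C (≥ 38°C)
Each additional base adds 2°C (A/T) or 4°C (G/C), so Tm is non-decreasing in n; n = 15 is the first length to reach 38°C.

n = 15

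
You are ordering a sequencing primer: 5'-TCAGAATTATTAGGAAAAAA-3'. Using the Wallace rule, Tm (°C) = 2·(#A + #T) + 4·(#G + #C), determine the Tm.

Scanning the sequence gives A=11, G=3, T=5, C=1.
So N_AT = 16 and N_GC = 4.
Tm = 2(16) + 4(4) = 32 + 16 = 48°C

48°C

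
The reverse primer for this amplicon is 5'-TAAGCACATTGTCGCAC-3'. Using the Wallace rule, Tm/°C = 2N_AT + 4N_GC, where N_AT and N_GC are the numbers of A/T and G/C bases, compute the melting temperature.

Base counts: A=5, G=3, C=5, T=4
So N_AT = 9 and N_GC = 8.
Tm = 4·8 + 2·9 = 32 + 18 = 50°C

50°C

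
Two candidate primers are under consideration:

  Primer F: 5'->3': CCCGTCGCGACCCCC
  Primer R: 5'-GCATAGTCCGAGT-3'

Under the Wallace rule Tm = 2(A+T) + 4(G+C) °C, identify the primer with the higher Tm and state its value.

Primer F: A+T=2, G+C=13 → Tm = 2(2)+4(13) = 56°C
Primer R: A+T=6, G+C=7 → Tm = 2(6)+4(7) = 40°C
56°C vs 40°C → primer F is higher.

Primer F, 56°C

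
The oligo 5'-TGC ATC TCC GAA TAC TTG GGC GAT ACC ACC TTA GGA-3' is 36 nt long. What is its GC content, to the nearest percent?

50%

Counting bases: G=8, C=10, T=9, A=9
G+C = 8 + 10 = 18 out of 36 bases
%GC = 18/36 × 100 = 50% ≈ 50%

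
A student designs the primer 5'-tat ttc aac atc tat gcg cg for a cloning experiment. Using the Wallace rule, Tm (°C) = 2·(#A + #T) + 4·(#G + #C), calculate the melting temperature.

56°C

Counting bases: A=5, C=5, G=3, T=7
A+T = 12, G+C = 8
Tm = 2×12 + 4×8 = 56°C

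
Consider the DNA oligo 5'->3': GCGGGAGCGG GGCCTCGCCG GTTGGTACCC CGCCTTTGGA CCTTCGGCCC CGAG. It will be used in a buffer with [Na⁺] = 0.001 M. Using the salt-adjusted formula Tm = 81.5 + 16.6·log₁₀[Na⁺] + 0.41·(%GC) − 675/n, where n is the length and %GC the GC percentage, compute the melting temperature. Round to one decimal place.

50.3°C

Length n = 54. Counting bases: A=4, G=21, C=20, T=9
G+C = 41, so %GC = 41/54 × 100 = 75.926%
Salt term: 16.6 × (-3) = -49.8
GC term: 0.41 × 75.926 = 31.13; length term: −675/54 = −12.5
Tm = 81.5 + (-49.8) + 31.13 − 12.5 = 50.33 → 50.3°C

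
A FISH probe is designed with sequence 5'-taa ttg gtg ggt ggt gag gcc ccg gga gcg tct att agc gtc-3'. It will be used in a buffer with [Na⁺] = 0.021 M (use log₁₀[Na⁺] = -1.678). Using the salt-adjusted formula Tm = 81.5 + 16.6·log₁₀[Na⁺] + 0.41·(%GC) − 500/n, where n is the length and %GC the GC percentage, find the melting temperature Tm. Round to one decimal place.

Length n = 42. A=6, T=11, C=8, G=17
G+C = 25, so %GC = 25/42 × 100 = 59.524%
Salt term: 16.6 × (-1.678) = -27.855
GC term: 0.41 × 59.524 = 24.405; length term: −500/42 = −11.905
Tm = 81.5 + (-27.855) + 24.405 − 11.905 = 66.145 → 66.1°C

66.1°C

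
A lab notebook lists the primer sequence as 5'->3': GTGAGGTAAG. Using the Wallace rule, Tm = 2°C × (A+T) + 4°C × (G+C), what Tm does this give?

A=3, G=5, C=0, T=2
AT pairs contribute 5, GC pairs contribute 5.
Tm = 4·5 + 2·5 = 20 + 10 = 30°C

30°C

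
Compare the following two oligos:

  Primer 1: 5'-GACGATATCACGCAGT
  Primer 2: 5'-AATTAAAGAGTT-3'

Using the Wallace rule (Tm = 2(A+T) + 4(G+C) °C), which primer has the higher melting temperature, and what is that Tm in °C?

Primer 1, 48°C

Primer 1: A+T=8, G+C=8 → Tm = 2(8)+4(8) = 48°C
Primer 2: A+T=10, G+C=2 → Tm = 2(10)+4(2) = 28°C
48°C vs 28°C → primer 1 is higher.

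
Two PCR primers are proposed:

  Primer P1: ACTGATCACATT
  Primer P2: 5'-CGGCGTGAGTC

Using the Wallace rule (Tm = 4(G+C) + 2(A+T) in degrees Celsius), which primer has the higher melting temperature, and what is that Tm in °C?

Primer P1: A+T=8, G+C=4 → Tm = 2(8)+4(4) = 32°C
Primer P2: A+T=3, G+C=8 → Tm = 2(3)+4(8) = 38°C
32°C vs 38°C → primer P2 is higher.

Primer P2, 38°C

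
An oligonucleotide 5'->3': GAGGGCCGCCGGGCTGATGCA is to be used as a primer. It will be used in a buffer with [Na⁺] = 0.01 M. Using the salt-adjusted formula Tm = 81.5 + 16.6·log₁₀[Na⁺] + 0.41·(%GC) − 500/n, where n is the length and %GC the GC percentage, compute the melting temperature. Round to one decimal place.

Length n = 21. Base counts: G=10, T=2, A=3, C=6
G+C = 16, so %GC = 16/21 × 100 = 76.19%
Salt term: 16.6 × (-2) = -33.2
GC term: 0.41 × 76.19 = 31.238; length term: −500/21 = −23.81
Tm = 81.5 + (-33.2) + 31.238 − 23.81 = 55.728 → 55.7°C

55.7°C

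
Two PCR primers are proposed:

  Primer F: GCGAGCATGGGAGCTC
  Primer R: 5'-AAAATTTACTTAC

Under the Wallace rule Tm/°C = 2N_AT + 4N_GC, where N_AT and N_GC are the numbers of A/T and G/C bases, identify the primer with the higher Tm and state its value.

Primer F, 54°C

Primer F: A+T=5, G+C=11 → Tm = 2(5)+4(11) = 54°C
Primer R: A+T=11, G+C=2 → Tm = 2(11)+4(2) = 30°C
54°C vs 30°C → primer F is higher.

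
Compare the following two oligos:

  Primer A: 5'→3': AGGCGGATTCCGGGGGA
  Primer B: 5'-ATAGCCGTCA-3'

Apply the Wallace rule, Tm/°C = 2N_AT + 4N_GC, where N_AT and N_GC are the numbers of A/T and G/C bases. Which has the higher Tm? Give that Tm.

Primer A, 58°C

Primer A: A+T=5, G+C=12 → Tm = 2(5)+4(12) = 58°C
Primer B: A+T=5, G+C=5 → Tm = 2(5)+4(5) = 30°C
58°C vs 30°C → primer A is higher.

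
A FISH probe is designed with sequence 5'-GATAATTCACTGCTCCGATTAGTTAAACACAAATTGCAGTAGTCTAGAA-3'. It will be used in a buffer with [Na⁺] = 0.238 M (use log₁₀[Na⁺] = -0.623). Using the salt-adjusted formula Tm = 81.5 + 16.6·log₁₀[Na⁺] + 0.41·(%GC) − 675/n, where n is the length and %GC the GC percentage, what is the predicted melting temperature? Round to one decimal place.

Length n = 49. Counting bases: A=18, G=8, C=9, T=14
G+C = 17, so %GC = 17/49 × 100 = 34.694%
Salt term: 16.6 × (-0.623) = -10.342
GC term: 0.41 × 34.694 = 14.225; length term: −675/49 = −13.776
Tm = 81.5 + (-10.342) + 14.225 − 13.776 = 71.607 → 71.6°C

71.6°C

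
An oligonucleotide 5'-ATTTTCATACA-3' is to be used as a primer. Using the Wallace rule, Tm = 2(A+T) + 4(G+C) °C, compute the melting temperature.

26°C

Base counts: T=5, G=0, C=2, A=4
So N_AT = 9 and N_GC = 2.
Tm = 2(9) + 4(2) = 18 + 8 = 26°C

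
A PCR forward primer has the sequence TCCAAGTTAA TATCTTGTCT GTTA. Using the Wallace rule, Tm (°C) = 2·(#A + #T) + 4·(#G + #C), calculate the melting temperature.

Base counts: C=4, A=6, T=11, G=3
So N_AT = 17 and N_GC = 7.
Tm = 2(17) + 4(7) = 34 + 28 = 62°C

62°C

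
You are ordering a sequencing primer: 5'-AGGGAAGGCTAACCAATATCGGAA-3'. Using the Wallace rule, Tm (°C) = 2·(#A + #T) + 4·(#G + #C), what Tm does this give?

70°C

Scanning the sequence gives G=7, C=4, T=3, A=10.
A+T = 13, G+C = 11
Tm = 2(13) + 4(11) = 26 + 44 = 70°C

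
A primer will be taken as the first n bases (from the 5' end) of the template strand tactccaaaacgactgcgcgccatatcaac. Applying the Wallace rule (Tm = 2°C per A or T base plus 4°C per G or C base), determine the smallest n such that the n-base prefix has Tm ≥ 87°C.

First 29 bases: TACTCCAAAACGACTGCGCGCCATATCAA → Tm = 86°C (< 87°C)
First 30 bases: TACTCCAAAACGACTGCGCGCCATATCAAC → Tm = 90°C (≥ 87°C)
Since every base adds ≥2°C, Tm only increases with n, so the threshold is first crossed at n = 30.

n = 30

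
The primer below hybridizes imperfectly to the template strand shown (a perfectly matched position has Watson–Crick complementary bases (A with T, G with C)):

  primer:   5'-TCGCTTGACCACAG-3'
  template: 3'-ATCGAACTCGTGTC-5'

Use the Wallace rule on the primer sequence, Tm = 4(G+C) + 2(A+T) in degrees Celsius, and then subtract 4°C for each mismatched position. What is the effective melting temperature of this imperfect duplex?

36°C

Primer base counts: A=3, T=3, G=3, C=5 → A+T=6, G+C=8
Perfect-match Tm = 2(6) + 4(8) = 12 + 32 = 44°C
Mismatches (positions where the bases are not complementary): 2 (at positions 2, 9)
Effective Tm = 44 − 2×4 = 44 − 8 = 36°C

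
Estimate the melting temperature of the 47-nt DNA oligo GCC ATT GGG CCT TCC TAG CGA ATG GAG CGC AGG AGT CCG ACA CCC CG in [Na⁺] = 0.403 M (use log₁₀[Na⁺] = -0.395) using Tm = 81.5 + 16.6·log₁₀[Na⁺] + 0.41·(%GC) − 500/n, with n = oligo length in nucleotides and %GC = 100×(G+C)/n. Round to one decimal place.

Length n = 47. Scanning the sequence gives G=15, T=7, C=16, A=9.
G+C = 31, so %GC = 31/47 × 100 = 65.957%
Salt term: 16.6 × (-0.395) = -6.557
GC term: 0.41 × 65.957 = 27.042; length term: −500/47 = −10.638
Tm = 81.5 + (-6.557) + 27.042 − 10.638 = 91.347 → 91.3°C

91.3°C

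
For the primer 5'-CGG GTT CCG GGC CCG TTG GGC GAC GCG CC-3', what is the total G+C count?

24

Counting bases: A=1, G=13, C=11, T=4
G+C = 13 + 11 = 24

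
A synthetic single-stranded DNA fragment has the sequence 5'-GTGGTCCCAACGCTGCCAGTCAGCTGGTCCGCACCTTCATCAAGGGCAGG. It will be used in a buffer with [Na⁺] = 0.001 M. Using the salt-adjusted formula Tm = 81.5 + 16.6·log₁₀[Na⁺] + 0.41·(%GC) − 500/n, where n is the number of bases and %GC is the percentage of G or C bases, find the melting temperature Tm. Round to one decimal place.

Length n = 50. Base counts: C=17, T=9, A=9, G=15
G+C = 32, so %GC = 32/50 × 100 = 64%
Salt term: 16.6 × (-3) = -49.8
GC term: 0.41 × 64 = 26.24; length term: −500/50 = −10
Tm = 81.5 + (-49.8) + 26.24 − 10 = 47.94 → 47.9°C

47.9°C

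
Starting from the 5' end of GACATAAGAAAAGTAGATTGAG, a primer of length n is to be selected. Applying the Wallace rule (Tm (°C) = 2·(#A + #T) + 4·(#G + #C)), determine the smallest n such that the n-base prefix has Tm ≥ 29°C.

First 11 bases: GACATAAGAAA → Tm = 28°C (< 29°C)
First 12 bases: GACATAAGAAAA → Tm = 30°C (≥ 29°C)
Each additional base adds 2°C (A/T) or 4°C (G/C), so Tm is non-decreasing in n; n = 12 is the first length to reach 29°C.

n = 12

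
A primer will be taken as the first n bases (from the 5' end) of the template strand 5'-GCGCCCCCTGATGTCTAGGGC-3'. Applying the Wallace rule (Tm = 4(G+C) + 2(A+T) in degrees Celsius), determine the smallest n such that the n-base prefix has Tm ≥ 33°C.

First 8 bases: GCGCCCCC → Tm = 32°C (< 33°C)
First 9 bases: GCGCCCCCT → Tm = 34°C (≥ 33°C)
Each additional base adds 2°C (A/T) or 4°C (G/C), so Tm is non-decreasing in n; n = 9 is the first length to reach 33°C.

n = 9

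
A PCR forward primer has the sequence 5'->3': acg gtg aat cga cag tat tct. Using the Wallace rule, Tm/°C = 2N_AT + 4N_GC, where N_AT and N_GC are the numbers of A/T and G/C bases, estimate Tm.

A=6, G=5, T=6, C=4
AT pairs contribute 12, GC pairs contribute 9.
Tm = 4·9 + 2·12 = 36 + 24 = 60°C

60°C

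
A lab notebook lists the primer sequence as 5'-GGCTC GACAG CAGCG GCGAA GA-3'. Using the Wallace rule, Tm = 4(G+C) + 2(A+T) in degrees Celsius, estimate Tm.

T=1, C=6, G=9, A=6
A+T = 7, G+C = 15
Tm = 2×7 + 4×15 = 74°C

74°C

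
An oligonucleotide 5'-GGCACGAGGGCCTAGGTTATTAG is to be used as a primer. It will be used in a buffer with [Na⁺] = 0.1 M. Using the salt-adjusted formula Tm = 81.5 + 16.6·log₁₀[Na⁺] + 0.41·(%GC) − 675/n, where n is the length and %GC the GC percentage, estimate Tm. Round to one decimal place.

58.7°C

Length n = 23. Scanning the sequence gives G=9, C=4, T=5, A=5.
G+C = 13, so %GC = 13/23 × 100 = 56.522%
Salt term: 16.6 × (-1) = -16.6
GC term: 0.41 × 56.522 = 23.174; length term: −675/23 = −29.348
Tm = 81.5 + (-16.6) + 23.174 − 29.348 = 58.726 → 58.7°C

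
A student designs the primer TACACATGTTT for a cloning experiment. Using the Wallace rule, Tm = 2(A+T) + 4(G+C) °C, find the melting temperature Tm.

Base counts: A=3, G=1, C=2, T=5
So N_AT = 8 and N_GC = 3.
Tm = 4·3 + 2·8 = 12 + 16 = 28°C

28°C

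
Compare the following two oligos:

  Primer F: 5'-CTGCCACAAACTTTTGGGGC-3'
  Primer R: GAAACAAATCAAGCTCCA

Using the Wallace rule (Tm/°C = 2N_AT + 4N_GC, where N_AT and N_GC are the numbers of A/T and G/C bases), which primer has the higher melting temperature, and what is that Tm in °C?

Primer F: A+T=9, G+C=11 → Tm = 2(9)+4(11) = 62°C
Primer R: A+T=11, G+C=7 → Tm = 2(11)+4(7) = 50°C
62°C vs 50°C → primer F is higher.

Primer F, 62°C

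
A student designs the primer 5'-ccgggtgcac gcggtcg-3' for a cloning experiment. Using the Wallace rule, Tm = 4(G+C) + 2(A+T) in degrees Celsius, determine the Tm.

62°C

G=8, A=1, T=2, C=6
A+T = 3, G+C = 14
Tm = 4·14 + 2·3 = 56 + 6 = 62°C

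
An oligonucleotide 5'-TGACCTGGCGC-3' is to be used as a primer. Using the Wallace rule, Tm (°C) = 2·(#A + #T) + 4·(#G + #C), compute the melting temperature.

Counting bases: C=4, G=4, T=2, A=1
AT pairs contribute 3, GC pairs contribute 8.
Tm = 4·8 + 2·3 = 32 + 6 = 38°C

38°C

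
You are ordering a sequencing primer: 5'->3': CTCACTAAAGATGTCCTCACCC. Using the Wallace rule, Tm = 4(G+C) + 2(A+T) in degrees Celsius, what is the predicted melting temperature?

66°C

Counting bases: T=5, A=6, C=9, G=2
AT pairs contribute 11, GC pairs contribute 11.
Tm = 4·11 + 2·11 = 44 + 22 = 66°C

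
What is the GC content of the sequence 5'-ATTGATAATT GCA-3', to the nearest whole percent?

23%

Counting bases: T=5, G=2, A=5, C=1
G+C = 2 + 1 = 3 out of 13 bases
%GC = 3/13 × 100 = 23.08% ≈ 23%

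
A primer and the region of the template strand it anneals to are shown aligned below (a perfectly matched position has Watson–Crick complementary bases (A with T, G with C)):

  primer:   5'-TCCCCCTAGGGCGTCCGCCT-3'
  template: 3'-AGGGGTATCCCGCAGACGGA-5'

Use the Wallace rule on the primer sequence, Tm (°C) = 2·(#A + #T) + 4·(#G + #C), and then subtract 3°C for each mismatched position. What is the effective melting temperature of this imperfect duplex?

64°C

Primer base counts: A=1, T=4, G=5, C=10 → A+T=5, G+C=15
Perfect-match Tm = 2(5) + 4(15) = 10 + 60 = 70°C
Mismatches (positions where the bases are not complementary): 2 (at positions 6, 16)
Effective Tm = 70 − 2×3 = 70 − 6 = 64°C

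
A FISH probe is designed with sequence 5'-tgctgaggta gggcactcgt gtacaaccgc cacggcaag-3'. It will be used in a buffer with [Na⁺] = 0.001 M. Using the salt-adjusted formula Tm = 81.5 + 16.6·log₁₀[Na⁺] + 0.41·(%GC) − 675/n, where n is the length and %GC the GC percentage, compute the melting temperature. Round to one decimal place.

Length n = 39. Scanning the sequence gives G=13, T=6, C=11, A=9.
G+C = 24, so %GC = 24/39 × 100 = 61.538%
Salt term: 16.6 × (-3) = -49.8
GC term: 0.41 × 61.538 = 25.231; length term: −675/39 = −17.308
Tm = 81.5 + (-49.8) + 25.231 − 17.308 = 39.623 → 39.6°C

39.6°C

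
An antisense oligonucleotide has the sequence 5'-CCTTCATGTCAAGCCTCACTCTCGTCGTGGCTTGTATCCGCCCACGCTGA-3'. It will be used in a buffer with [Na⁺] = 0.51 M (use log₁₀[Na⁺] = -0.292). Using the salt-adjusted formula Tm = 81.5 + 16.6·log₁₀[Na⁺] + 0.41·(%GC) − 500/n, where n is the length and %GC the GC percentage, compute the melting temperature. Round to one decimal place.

90.4°C

Length n = 50. Counting bases: G=10, T=14, A=7, C=19
G+C = 29, so %GC = 29/50 × 100 = 58%
Salt term: 16.6 × (-0.292) = -4.847
GC term: 0.41 × 58 = 23.78; length term: −500/50 = −10
Tm = 81.5 + (-4.847) + 23.78 − 10 = 90.433 → 90.4°C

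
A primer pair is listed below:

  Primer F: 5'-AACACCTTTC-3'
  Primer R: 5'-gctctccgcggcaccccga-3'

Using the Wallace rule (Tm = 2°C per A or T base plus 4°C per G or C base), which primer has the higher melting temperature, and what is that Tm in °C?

Primer F: A+T=6, G+C=4 → Tm = 2(6)+4(4) = 28°C
Primer R: A+T=4, G+C=15 → Tm = 2(4)+4(15) = 68°C
28°C vs 68°C → primer R is higher.

Primer R, 68°C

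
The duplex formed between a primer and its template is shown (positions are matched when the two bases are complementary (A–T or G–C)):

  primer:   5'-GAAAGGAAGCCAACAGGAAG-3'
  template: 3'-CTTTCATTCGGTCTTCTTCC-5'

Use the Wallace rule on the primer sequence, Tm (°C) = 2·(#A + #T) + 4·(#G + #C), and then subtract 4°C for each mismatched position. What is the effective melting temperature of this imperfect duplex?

40°C

Primer base counts: A=10, T=0, G=7, C=3 → A+T=10, G+C=10
Perfect-match Tm = 2(10) + 4(10) = 20 + 40 = 60°C
Mismatches (positions where the bases are not complementary): 5 (at positions 6, 13, 14, 17, 19)
Effective Tm = 60 − 5×4 = 60 − 20 = 40°C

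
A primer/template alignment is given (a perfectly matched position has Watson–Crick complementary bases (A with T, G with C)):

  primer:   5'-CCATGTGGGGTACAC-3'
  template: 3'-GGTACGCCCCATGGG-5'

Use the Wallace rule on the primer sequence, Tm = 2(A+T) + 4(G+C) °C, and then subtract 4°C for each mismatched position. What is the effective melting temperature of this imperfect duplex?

40°C

Primer base counts: A=3, T=3, G=5, C=4 → A+T=6, G+C=9
Perfect-match Tm = 2(6) + 4(9) = 12 + 36 = 48°C
Mismatches (positions where the bases are not complementary): 2 (at positions 6, 14)
Effective Tm = 48 − 2×4 = 48 − 8 = 40°C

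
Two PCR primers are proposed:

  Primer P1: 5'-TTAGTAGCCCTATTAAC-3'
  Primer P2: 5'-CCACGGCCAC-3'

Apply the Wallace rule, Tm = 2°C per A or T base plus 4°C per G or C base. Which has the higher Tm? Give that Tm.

Primer P1, 46°C

Primer P1: A+T=11, G+C=6 → Tm = 2(11)+4(6) = 46°C
Primer P2: A+T=2, G+C=8 → Tm = 2(2)+4(8) = 36°C
46°C vs 36°C → primer P1 is higher.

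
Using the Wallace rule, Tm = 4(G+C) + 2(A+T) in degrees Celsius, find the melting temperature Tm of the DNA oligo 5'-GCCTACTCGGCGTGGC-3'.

C=6, A=1, G=6, T=3
A+T = 4, G+C = 12
Tm = 2×4 + 4×12 = 56°C

56°C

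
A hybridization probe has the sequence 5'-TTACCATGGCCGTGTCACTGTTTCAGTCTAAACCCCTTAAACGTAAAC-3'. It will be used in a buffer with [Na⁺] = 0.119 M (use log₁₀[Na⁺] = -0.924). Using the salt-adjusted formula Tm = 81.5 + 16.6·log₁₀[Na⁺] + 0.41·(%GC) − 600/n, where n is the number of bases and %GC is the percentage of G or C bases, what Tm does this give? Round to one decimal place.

Length n = 48. Scanning the sequence gives G=7, T=14, C=14, A=13.
G+C = 21, so %GC = 21/48 × 100 = 43.75%
Salt term: 16.6 × (-0.924) = -15.338
GC term: 0.41 × 43.75 = 17.938; length term: −600/48 = −12.5
Tm = 81.5 + (-15.338) + 17.938 − 12.5 = 71.6 → 71.6°C

71.6°C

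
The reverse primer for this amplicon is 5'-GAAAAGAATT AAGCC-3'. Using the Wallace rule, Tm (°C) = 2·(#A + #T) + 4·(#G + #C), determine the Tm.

Counting bases: A=8, T=2, G=3, C=2
A+T = 10, G+C = 5
Tm = 2×10 + 4×5 = 40°C

40°C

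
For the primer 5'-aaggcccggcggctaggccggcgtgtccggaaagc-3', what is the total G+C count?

A=6, C=11, T=3, G=15
G+C = 15 + 11 = 26

26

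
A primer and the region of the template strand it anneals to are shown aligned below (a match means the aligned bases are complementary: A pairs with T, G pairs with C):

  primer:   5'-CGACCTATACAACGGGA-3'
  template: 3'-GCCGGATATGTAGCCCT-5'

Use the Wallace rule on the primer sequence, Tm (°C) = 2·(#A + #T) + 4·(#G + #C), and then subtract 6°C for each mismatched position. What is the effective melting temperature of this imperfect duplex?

Primer base counts: A=6, T=2, G=4, C=5 → A+T=8, G+C=9
Perfect-match Tm = 2(8) + 4(9) = 16 + 36 = 52°C
Mismatches (positions where the bases are not complementary): 2 (at positions 3, 12)
Effective Tm = 52 − 2×6 = 52 − 12 = 40°C

40°C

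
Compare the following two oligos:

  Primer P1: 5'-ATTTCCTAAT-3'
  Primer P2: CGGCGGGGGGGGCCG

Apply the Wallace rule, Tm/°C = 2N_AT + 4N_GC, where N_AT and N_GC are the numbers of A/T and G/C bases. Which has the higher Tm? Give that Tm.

Primer P2, 60°C

Primer P1: A+T=8, G+C=2 → Tm = 2(8)+4(2) = 24°C
Primer P2: A+T=0, G+C=15 → Tm = 2(0)+4(15) = 60°C
24°C vs 60°C → primer P2 is higher.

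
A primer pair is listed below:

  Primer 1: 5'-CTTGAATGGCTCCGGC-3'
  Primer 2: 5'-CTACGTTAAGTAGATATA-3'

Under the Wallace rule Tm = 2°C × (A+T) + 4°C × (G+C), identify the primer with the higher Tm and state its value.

Primer 1, 52°C

Primer 1: A+T=6, G+C=10 → Tm = 2(6)+4(10) = 52°C
Primer 2: A+T=13, G+C=5 → Tm = 2(13)+4(5) = 46°C
52°C vs 46°C → primer 1 is higher.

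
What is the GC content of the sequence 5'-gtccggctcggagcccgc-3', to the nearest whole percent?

83%

Base counts: G=7, C=8, A=1, T=2
G+C = 7 + 8 = 15 out of 18 bases
%GC = 15/18 × 100 = 83.33% ≈ 83%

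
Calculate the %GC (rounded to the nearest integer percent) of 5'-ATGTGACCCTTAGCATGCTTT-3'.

43%

Scanning the sequence gives A=4, C=5, G=4, T=8.
G+C = 4 + 5 = 9 out of 21 bases
%GC = 9/21 × 100 = 42.86% ≈ 43%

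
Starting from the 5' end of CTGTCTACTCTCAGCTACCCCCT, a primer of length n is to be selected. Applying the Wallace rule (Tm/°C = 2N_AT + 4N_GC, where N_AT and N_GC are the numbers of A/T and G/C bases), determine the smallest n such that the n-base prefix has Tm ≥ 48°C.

n = 16

First 15 bases: CTGTCTACTCTCAGC → Tm = 46°C (< 48°C)
First 16 bases: CTGTCTACTCTCAGCT → Tm = 48°C (≥ 48°C)
Each additional base adds 2°C (A/T) or 4°C (G/C), so Tm is non-decreasing in n; n = 16 is the first length to reach 48°C.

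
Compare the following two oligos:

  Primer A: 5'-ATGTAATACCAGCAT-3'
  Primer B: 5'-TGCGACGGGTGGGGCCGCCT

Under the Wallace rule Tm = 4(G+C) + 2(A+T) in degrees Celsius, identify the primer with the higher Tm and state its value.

Primer B, 72°C

Primer A: A+T=10, G+C=5 → Tm = 2(10)+4(5) = 40°C
Primer B: A+T=4, G+C=16 → Tm = 2(4)+4(16) = 72°C
40°C vs 72°C → primer B is higher.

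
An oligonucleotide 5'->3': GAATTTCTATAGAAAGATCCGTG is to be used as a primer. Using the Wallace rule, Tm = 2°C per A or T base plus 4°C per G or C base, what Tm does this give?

62°C

Base counts: G=5, A=8, C=3, T=7
So N_AT = 15 and N_GC = 8.
Tm = 2×15 + 4×8 = 62°C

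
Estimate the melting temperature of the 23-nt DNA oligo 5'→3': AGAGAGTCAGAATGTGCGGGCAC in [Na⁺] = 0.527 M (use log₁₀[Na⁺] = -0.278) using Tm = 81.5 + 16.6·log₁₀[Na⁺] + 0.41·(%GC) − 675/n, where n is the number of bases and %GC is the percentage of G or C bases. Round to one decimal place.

Length n = 23. Base counts: G=9, A=7, C=4, T=3
G+C = 13, so %GC = 13/23 × 100 = 56.522%
Salt term: 16.6 × (-0.278) = -4.615
GC term: 0.41 × 56.522 = 23.174; length term: −675/23 = −29.348
Tm = 81.5 + (-4.615) + 23.174 − 29.348 = 70.711 → 70.7°C

70.7°C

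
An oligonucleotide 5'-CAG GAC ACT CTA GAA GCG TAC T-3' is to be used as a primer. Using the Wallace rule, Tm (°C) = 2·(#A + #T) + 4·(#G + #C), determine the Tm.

Scanning the sequence gives C=6, T=4, A=7, G=5.
A+T = 11, G+C = 11
Tm = 2(11) + 4(11) = 22 + 44 = 66°C

66°C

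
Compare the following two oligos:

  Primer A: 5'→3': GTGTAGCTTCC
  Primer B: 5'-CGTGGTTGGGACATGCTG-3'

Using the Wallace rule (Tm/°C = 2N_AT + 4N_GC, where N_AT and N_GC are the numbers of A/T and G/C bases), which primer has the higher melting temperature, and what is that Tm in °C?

Primer B, 58°C

Primer A: A+T=5, G+C=6 → Tm = 2(5)+4(6) = 34°C
Primer B: A+T=7, G+C=11 → Tm = 2(7)+4(11) = 58°C
34°C vs 58°C → primer B is higher.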